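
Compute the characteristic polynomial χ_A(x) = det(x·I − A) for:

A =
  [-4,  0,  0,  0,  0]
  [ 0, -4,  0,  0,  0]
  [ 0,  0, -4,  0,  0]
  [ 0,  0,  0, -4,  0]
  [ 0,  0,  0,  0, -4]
x^5 + 20*x^4 + 160*x^3 + 640*x^2 + 1280*x + 1024

Expanding det(x·I − A) (e.g. by cofactor expansion or by noting that A is similar to its Jordan form J, which has the same characteristic polynomial as A) gives
  χ_A(x) = x^5 + 20*x^4 + 160*x^3 + 640*x^2 + 1280*x + 1024
which factors as (x + 4)^5. The eigenvalues (with algebraic multiplicities) are λ = -4 with multiplicity 5.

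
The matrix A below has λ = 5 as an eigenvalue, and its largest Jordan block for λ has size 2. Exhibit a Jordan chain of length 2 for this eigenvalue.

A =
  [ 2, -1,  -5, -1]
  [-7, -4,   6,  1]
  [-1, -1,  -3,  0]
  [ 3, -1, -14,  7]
A Jordan chain for λ = 5 of length 2:
v_1 = (-2, 2, 0, 4)ᵀ
v_2 = (1, -1, 0, 0)ᵀ

Let N = A − (5)·I. We want v_2 with N^2 v_2 = 0 but N^1 v_2 ≠ 0; then v_{j-1} := N · v_j for j = 2, …, 2.

Pick v_2 = (1, -1, 0, 0)ᵀ.
Then v_1 = N · v_2 = (-2, 2, 0, 4)ᵀ.

Sanity check: (A − (5)·I) v_1 = (0, 0, 0, 0)ᵀ = 0. ✓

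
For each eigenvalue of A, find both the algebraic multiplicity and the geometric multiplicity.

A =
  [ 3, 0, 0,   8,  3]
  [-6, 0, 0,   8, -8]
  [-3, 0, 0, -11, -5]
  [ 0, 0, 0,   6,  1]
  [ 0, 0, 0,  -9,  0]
λ = 0: alg = 2, geom = 2; λ = 3: alg = 3, geom = 1

Step 1 — factor the characteristic polynomial to read off the algebraic multiplicities:
  χ_A(x) = x^2*(x - 3)^3

Step 2 — compute geometric multiplicities via the rank-nullity identity g(λ) = n − rank(A − λI):
  rank(A − (0)·I) = 3, so dim ker(A − (0)·I) = n − 3 = 2
  rank(A − (3)·I) = 4, so dim ker(A − (3)·I) = n − 4 = 1

Summary:
  λ = 0: algebraic multiplicity = 2, geometric multiplicity = 2
  λ = 3: algebraic multiplicity = 3, geometric multiplicity = 1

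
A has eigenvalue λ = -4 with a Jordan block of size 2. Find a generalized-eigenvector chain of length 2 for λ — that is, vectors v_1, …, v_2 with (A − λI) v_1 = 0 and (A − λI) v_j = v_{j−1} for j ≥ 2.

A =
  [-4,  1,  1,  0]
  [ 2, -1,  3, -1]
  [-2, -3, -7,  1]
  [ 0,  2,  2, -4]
A Jordan chain for λ = -4 of length 2:
v_1 = (0, 2, -2, 0)ᵀ
v_2 = (1, 0, 0, 0)ᵀ

Let N = A − (-4)·I. We want v_2 with N^2 v_2 = 0 but N^1 v_2 ≠ 0; then v_{j-1} := N · v_j for j = 2, …, 2.

Pick v_2 = (1, 0, 0, 0)ᵀ.
Then v_1 = N · v_2 = (0, 2, -2, 0)ᵀ.

Sanity check: (A − (-4)·I) v_1 = (0, 0, 0, 0)ᵀ = 0. ✓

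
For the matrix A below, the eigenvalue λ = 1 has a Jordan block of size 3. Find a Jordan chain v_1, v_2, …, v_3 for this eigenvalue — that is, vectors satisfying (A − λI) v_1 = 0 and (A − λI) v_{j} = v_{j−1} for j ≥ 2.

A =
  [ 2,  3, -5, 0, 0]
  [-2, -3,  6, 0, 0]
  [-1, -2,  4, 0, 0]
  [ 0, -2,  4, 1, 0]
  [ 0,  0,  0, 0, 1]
A Jordan chain for λ = 1 of length 3:
v_1 = (1, -2, -1, 0, 0)ᵀ
v_2 = (3, -4, -2, -2, 0)ᵀ
v_3 = (0, 1, 0, 0, 0)ᵀ

Let N = A − (1)·I. We want v_3 with N^3 v_3 = 0 but N^2 v_3 ≠ 0; then v_{j-1} := N · v_j for j = 3, …, 2.

Pick v_3 = (0, 1, 0, 0, 0)ᵀ.
Then v_2 = N · v_3 = (3, -4, -2, -2, 0)ᵀ.
Then v_1 = N · v_2 = (1, -2, -1, 0, 0)ᵀ.

Sanity check: (A − (1)·I) v_1 = (0, 0, 0, 0, 0)ᵀ = 0. ✓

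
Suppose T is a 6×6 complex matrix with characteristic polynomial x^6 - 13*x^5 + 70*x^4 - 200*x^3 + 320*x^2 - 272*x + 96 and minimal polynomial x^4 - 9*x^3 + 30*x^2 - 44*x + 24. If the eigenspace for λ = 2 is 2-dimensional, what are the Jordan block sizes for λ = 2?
Block sizes for λ = 2: [3, 2]

Step 1 — from the characteristic polynomial, algebraic multiplicity of λ = 2 is 5. From dim ker(T − (2)·I) = 2, there are exactly 2 Jordan blocks for λ = 2.
Step 2 — from the minimal polynomial, the factor (x − 2)^3 tells us the largest block for λ = 2 has size 3.
Step 3 — with total size 5, 2 blocks, and largest block 3, the block sizes (in nonincreasing order) are [3, 2].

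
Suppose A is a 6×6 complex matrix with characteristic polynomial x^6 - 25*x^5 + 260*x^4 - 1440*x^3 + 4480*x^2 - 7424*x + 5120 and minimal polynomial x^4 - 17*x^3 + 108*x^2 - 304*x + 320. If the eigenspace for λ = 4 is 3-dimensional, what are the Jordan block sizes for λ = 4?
Block sizes for λ = 4: [3, 1, 1]

Step 1 — from the characteristic polynomial, algebraic multiplicity of λ = 4 is 5. From dim ker(A − (4)·I) = 3, there are exactly 3 Jordan blocks for λ = 4.
Step 2 — from the minimal polynomial, the factor (x − 4)^3 tells us the largest block for λ = 4 has size 3.
Step 3 — with total size 5, 3 blocks, and largest block 3, the block sizes (in nonincreasing order) are [3, 1, 1].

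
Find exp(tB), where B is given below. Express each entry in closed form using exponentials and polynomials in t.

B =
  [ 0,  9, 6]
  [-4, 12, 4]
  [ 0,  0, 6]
e^{tB} =
  [-6*t*exp(6*t) + exp(6*t), 9*t*exp(6*t), 6*t*exp(6*t)]
  [-4*t*exp(6*t), 6*t*exp(6*t) + exp(6*t), 4*t*exp(6*t)]
  [0, 0, exp(6*t)]

Strategy: write B = P · J · P⁻¹ where J is a Jordan canonical form, so e^{tB} = P · e^{tJ} · P⁻¹, and e^{tJ} can be computed block-by-block.

B has Jordan form
J =
  [6, 1, 0]
  [0, 6, 0]
  [0, 0, 6]
(up to reordering of blocks).

Per-block formulas:
  For a 2×2 Jordan block J_2(6): exp(t · J_2(6)) = e^(6t)·(I + t·N), where N is the 2×2 nilpotent shift.
  For a 1×1 block at λ = 6: exp(t · [6]) = [e^(6t)].

After assembling e^{tJ} and conjugating by P, we get:

e^{tB} =
  [-6*t*exp(6*t) + exp(6*t), 9*t*exp(6*t), 6*t*exp(6*t)]
  [-4*t*exp(6*t), 6*t*exp(6*t) + exp(6*t), 4*t*exp(6*t)]
  [0, 0, exp(6*t)]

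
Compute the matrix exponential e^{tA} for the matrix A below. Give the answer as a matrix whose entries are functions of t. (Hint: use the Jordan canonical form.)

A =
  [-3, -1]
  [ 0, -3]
e^{tA} =
  [exp(-3*t), -t*exp(-3*t)]
  [0, exp(-3*t)]

Strategy: write A = P · J · P⁻¹ where J is a Jordan canonical form, so e^{tA} = P · e^{tJ} · P⁻¹, and e^{tJ} can be computed block-by-block.

A has Jordan form
J =
  [-3,  1]
  [ 0, -3]
(up to reordering of blocks).

Per-block formulas:
  For a 2×2 Jordan block J_2(-3): exp(t · J_2(-3)) = e^(-3t)·(I + t·N), where N is the 2×2 nilpotent shift.

After assembling e^{tJ} and conjugating by P, we get:

e^{tA} =
  [exp(-3*t), -t*exp(-3*t)]
  [0, exp(-3*t)]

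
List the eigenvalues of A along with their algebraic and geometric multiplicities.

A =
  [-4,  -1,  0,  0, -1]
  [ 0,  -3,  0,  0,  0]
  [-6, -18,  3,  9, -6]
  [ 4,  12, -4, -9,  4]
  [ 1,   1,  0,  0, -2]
λ = -3: alg = 5, geom = 3

Step 1 — factor the characteristic polynomial to read off the algebraic multiplicities:
  χ_A(x) = (x + 3)^5

Step 2 — compute geometric multiplicities via the rank-nullity identity g(λ) = n − rank(A − λI):
  rank(A − (-3)·I) = 2, so dim ker(A − (-3)·I) = n − 2 = 3

Summary:
  λ = -3: algebraic multiplicity = 5, geometric multiplicity = 3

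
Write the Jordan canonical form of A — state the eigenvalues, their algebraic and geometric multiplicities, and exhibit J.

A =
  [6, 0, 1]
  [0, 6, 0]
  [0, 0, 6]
J_2(6) ⊕ J_1(6)

The characteristic polynomial is
  det(x·I − A) = x^3 - 18*x^2 + 108*x - 216 = (x - 6)^3

Eigenvalues and multiplicities (the geometric multiplicity of λ is n − rank(A − λI), which equals the number of Jordan blocks for λ):
  λ = 6: algebraic multiplicity = 3, geometric multiplicity = 2

Determining the block sizes for each eigenvalue:
  λ = 6: 2 blocks summing to 3 forces exactly one block of size 2 and the rest size 1 → block sizes [2, 1]

Assembling the blocks gives a Jordan form
J =
  [6, 1, 0]
  [0, 6, 0]
  [0, 0, 6]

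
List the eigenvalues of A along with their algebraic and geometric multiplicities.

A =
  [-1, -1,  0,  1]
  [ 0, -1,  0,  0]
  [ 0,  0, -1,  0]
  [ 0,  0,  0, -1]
λ = -1: alg = 4, geom = 3

Step 1 — factor the characteristic polynomial to read off the algebraic multiplicities:
  χ_A(x) = (x + 1)^4

Step 2 — compute geometric multiplicities via the rank-nullity identity g(λ) = n − rank(A − λI):
  rank(A − (-1)·I) = 1, so dim ker(A − (-1)·I) = n − 1 = 3

Summary:
  λ = -1: algebraic multiplicity = 4, geometric multiplicity = 3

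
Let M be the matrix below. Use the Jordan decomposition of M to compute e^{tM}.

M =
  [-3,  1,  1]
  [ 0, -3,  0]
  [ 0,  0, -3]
e^{tM} =
  [exp(-3*t), t*exp(-3*t), t*exp(-3*t)]
  [0, exp(-3*t), 0]
  [0, 0, exp(-3*t)]

Strategy: write M = P · J · P⁻¹ where J is a Jordan canonical form, so e^{tM} = P · e^{tJ} · P⁻¹, and e^{tJ} can be computed block-by-block.

M has Jordan form
J =
  [-3,  1,  0]
  [ 0, -3,  0]
  [ 0,  0, -3]
(up to reordering of blocks).

Per-block formulas:
  For a 1×1 block at λ = -3: exp(t · [-3]) = [e^(-3t)].
  For a 2×2 Jordan block J_2(-3): exp(t · J_2(-3)) = e^(-3t)·(I + t·N), where N is the 2×2 nilpotent shift.

After assembling e^{tJ} and conjugating by P, we get:

e^{tM} =
  [exp(-3*t), t*exp(-3*t), t*exp(-3*t)]
  [0, exp(-3*t), 0]
  [0, 0, exp(-3*t)]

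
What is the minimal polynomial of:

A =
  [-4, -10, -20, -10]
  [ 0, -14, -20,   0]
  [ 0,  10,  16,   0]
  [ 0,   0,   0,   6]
x^2 - 2*x - 24

The characteristic polynomial is χ_A(x) = (x - 6)^2*(x + 4)^2, so the eigenvalues are known. The minimal polynomial is
  m_A(x) = Π_λ (x − λ)^{k_λ}
where k_λ is the size of the *largest* Jordan block for λ (equivalently, the smallest k with (A − λI)^k v = 0 for every generalised eigenvector v of λ).

  λ = -4: largest Jordan block has size 1, contributing (x + 4)
  λ = 6: largest Jordan block has size 1, contributing (x − 6)

So m_A(x) = (x - 6)*(x + 4) = x^2 - 2*x - 24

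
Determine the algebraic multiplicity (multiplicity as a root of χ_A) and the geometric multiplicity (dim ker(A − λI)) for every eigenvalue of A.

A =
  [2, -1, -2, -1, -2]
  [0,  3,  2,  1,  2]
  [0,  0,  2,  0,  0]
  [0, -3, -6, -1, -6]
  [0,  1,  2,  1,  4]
λ = 2: alg = 5, geom = 4

Step 1 — factor the characteristic polynomial to read off the algebraic multiplicities:
  χ_A(x) = (x - 2)^5

Step 2 — compute geometric multiplicities via the rank-nullity identity g(λ) = n − rank(A − λI):
  rank(A − (2)·I) = 1, so dim ker(A − (2)·I) = n − 1 = 4

Summary:
  λ = 2: algebraic multiplicity = 5, geometric multiplicity = 4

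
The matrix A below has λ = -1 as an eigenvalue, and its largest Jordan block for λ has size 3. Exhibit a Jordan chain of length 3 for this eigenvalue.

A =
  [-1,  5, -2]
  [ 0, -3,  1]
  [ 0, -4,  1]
A Jordan chain for λ = -1 of length 3:
v_1 = (-2, 0, 0)ᵀ
v_2 = (5, -2, -4)ᵀ
v_3 = (0, 1, 0)ᵀ

Let N = A − (-1)·I. We want v_3 with N^3 v_3 = 0 but N^2 v_3 ≠ 0; then v_{j-1} := N · v_j for j = 3, …, 2.

Pick v_3 = (0, 1, 0)ᵀ.
Then v_2 = N · v_3 = (5, -2, -4)ᵀ.
Then v_1 = N · v_2 = (-2, 0, 0)ᵀ.

Sanity check: (A − (-1)·I) v_1 = (0, 0, 0)ᵀ = 0. ✓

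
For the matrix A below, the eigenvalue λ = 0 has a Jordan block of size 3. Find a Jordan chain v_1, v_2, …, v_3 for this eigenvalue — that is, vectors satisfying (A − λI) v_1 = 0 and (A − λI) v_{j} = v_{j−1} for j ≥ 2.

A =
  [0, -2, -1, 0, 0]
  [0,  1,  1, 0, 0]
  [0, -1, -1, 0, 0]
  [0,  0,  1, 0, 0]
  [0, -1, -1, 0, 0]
A Jordan chain for λ = 0 of length 3:
v_1 = (-1, 0, 0, -1, 0)ᵀ
v_2 = (-2, 1, -1, 0, -1)ᵀ
v_3 = (0, 1, 0, 0, 0)ᵀ

Let N = A − (0)·I. We want v_3 with N^3 v_3 = 0 but N^2 v_3 ≠ 0; then v_{j-1} := N · v_j for j = 3, …, 2.

Pick v_3 = (0, 1, 0, 0, 0)ᵀ.
Then v_2 = N · v_3 = (-2, 1, -1, 0, -1)ᵀ.
Then v_1 = N · v_2 = (-1, 0, 0, -1, 0)ᵀ.

Sanity check: (A − (0)·I) v_1 = (0, 0, 0, 0, 0)ᵀ = 0. ✓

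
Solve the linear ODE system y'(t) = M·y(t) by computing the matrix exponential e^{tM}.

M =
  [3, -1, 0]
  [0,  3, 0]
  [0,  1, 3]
e^{tM} =
  [exp(3*t), -t*exp(3*t), 0]
  [0, exp(3*t), 0]
  [0, t*exp(3*t), exp(3*t)]

Strategy: write M = P · J · P⁻¹ where J is a Jordan canonical form, so e^{tM} = P · e^{tJ} · P⁻¹, and e^{tJ} can be computed block-by-block.

M has Jordan form
J =
  [3, 1, 0]
  [0, 3, 0]
  [0, 0, 3]
(up to reordering of blocks).

Per-block formulas:
  For a 2×2 Jordan block J_2(3): exp(t · J_2(3)) = e^(3t)·(I + t·N), where N is the 2×2 nilpotent shift.
  For a 1×1 block at λ = 3: exp(t · [3]) = [e^(3t)].

After assembling e^{tJ} and conjugating by P, we get:

e^{tM} =
  [exp(3*t), -t*exp(3*t), 0]
  [0, exp(3*t), 0]
  [0, t*exp(3*t), exp(3*t)]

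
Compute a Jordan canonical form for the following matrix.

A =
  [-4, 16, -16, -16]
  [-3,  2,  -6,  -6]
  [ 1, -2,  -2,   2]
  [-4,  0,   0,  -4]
J_2(-4) ⊕ J_1(-4) ⊕ J_1(4)

The characteristic polynomial is
  det(x·I − A) = x^4 + 8*x^3 - 128*x - 256 = (x - 4)*(x + 4)^3

Eigenvalues and multiplicities (the geometric multiplicity of λ is n − rank(A − λI), which equals the number of Jordan blocks for λ):
  λ = -4: algebraic multiplicity = 3, geometric multiplicity = 2
  λ = 4: algebraic multiplicity = 1, geometric multiplicity = 1

Determining the block sizes for each eigenvalue:
  λ = -4: 2 blocks summing to 3 forces exactly one block of size 2 and the rest size 1 → block sizes [2, 1]
  λ = 4: one block (gm = 1), so the single block has size am = 1 → block sizes [1]

Assembling the blocks gives a Jordan form
J =
  [-4,  1,  0, 0]
  [ 0, -4,  0, 0]
  [ 0,  0, -4, 0]
  [ 0,  0,  0, 4]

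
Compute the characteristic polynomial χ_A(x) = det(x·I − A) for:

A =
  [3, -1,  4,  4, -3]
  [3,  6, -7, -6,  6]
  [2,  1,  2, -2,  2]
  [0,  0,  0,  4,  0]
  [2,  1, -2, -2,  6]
x^5 - 21*x^4 + 176*x^3 - 736*x^2 + 1536*x - 1280

Expanding det(x·I − A) (e.g. by cofactor expansion or by noting that A is similar to its Jordan form J, which has the same characteristic polynomial as A) gives
  χ_A(x) = x^5 - 21*x^4 + 176*x^3 - 736*x^2 + 1536*x - 1280
which factors as (x - 5)*(x - 4)^4. The eigenvalues (with algebraic multiplicities) are λ = 4 with multiplicity 4, λ = 5 with multiplicity 1.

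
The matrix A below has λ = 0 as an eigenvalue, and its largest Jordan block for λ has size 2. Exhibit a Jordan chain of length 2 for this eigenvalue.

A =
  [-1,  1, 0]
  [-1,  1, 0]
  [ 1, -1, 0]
A Jordan chain for λ = 0 of length 2:
v_1 = (-1, -1, 1)ᵀ
v_2 = (1, 0, 0)ᵀ

Let N = A − (0)·I. We want v_2 with N^2 v_2 = 0 but N^1 v_2 ≠ 0; then v_{j-1} := N · v_j for j = 2, …, 2.

Pick v_2 = (1, 0, 0)ᵀ.
Then v_1 = N · v_2 = (-1, -1, 1)ᵀ.

Sanity check: (A − (0)·I) v_1 = (0, 0, 0)ᵀ = 0. ✓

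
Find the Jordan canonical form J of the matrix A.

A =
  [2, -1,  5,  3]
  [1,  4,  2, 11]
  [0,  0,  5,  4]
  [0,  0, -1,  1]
J_2(3) ⊕ J_2(3)

The characteristic polynomial is
  det(x·I − A) = x^4 - 12*x^3 + 54*x^2 - 108*x + 81 = (x - 3)^4

Eigenvalues and multiplicities (the geometric multiplicity of λ is n − rank(A − λI), which equals the number of Jordan blocks for λ):
  λ = 3: algebraic multiplicity = 4, geometric multiplicity = 2

Determining the block sizes for each eigenvalue:
  λ = 3: with am = 4 and gm = 2, the partition is not yet determined (e.g. several partitions of 4 into 2 parts exist). Let N = A − (3)·I. Computing rank(N^1) = 2, rank(N^2) = 0; the number of blocks of size ≥ j is rank(N^{j−1}) − rank(N^j), giving [2, 2]. So we have 2 block(s) of size 2 → block sizes [2, 2]

Assembling the blocks gives a Jordan form
J =
  [3, 1, 0, 0]
  [0, 3, 0, 0]
  [0, 0, 3, 1]
  [0, 0, 0, 3]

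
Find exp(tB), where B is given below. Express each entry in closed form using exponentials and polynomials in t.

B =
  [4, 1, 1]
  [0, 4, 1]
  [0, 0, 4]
e^{tB} =
  [exp(4*t), t*exp(4*t), t^2*exp(4*t)/2 + t*exp(4*t)]
  [0, exp(4*t), t*exp(4*t)]
  [0, 0, exp(4*t)]

Strategy: write B = P · J · P⁻¹ where J is a Jordan canonical form, so e^{tB} = P · e^{tJ} · P⁻¹, and e^{tJ} can be computed block-by-block.

B has Jordan form
J =
  [4, 1, 0]
  [0, 4, 1]
  [0, 0, 4]
(up to reordering of blocks).

Per-block formulas:
  For a 3×3 Jordan block J_3(4): exp(t · J_3(4)) = e^(4t)·(I + t·N + (t^2/2)·N^2), where N is the 3×3 nilpotent shift.

After assembling e^{tJ} and conjugating by P, we get:

e^{tB} =
  [exp(4*t), t*exp(4*t), t^2*exp(4*t)/2 + t*exp(4*t)]
  [0, exp(4*t), t*exp(4*t)]
  [0, 0, exp(4*t)]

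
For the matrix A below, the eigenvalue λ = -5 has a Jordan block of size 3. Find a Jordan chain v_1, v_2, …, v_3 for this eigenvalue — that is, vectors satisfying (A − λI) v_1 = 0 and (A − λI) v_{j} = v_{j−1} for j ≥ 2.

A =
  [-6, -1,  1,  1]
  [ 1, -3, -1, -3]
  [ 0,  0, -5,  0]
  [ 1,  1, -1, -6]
A Jordan chain for λ = -5 of length 3:
v_1 = (1, -2, 0, -1)ᵀ
v_2 = (-1, 1, 0, 1)ᵀ
v_3 = (1, 0, 0, 0)ᵀ

Let N = A − (-5)·I. We want v_3 with N^3 v_3 = 0 but N^2 v_3 ≠ 0; then v_{j-1} := N · v_j for j = 3, …, 2.

Pick v_3 = (1, 0, 0, 0)ᵀ.
Then v_2 = N · v_3 = (-1, 1, 0, 1)ᵀ.
Then v_1 = N · v_2 = (1, -2, 0, -1)ᵀ.

Sanity check: (A − (-5)·I) v_1 = (0, 0, 0, 0)ᵀ = 0. ✓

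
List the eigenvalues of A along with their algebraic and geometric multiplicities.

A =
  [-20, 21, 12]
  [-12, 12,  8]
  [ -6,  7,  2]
λ = -2: alg = 3, geom = 2

Step 1 — factor the characteristic polynomial to read off the algebraic multiplicities:
  χ_A(x) = (x + 2)^3

Step 2 — compute geometric multiplicities via the rank-nullity identity g(λ) = n − rank(A − λI):
  rank(A − (-2)·I) = 1, so dim ker(A − (-2)·I) = n − 1 = 2

Summary:
  λ = -2: algebraic multiplicity = 3, geometric multiplicity = 2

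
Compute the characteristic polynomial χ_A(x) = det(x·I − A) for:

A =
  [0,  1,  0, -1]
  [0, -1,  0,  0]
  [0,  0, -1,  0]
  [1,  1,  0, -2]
x^4 + 4*x^3 + 6*x^2 + 4*x + 1

Expanding det(x·I − A) (e.g. by cofactor expansion or by noting that A is similar to its Jordan form J, which has the same characteristic polynomial as A) gives
  χ_A(x) = x^4 + 4*x^3 + 6*x^2 + 4*x + 1
which factors as (x + 1)^4. The eigenvalues (with algebraic multiplicities) are λ = -1 with multiplicity 4.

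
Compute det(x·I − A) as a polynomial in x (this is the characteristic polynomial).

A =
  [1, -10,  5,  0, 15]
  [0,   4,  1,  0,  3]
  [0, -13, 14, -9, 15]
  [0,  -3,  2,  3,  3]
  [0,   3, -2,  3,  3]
x^5 - 25*x^4 + 240*x^3 - 1080*x^2 + 2160*x - 1296

Expanding det(x·I − A) (e.g. by cofactor expansion or by noting that A is similar to its Jordan form J, which has the same characteristic polynomial as A) gives
  χ_A(x) = x^5 - 25*x^4 + 240*x^3 - 1080*x^2 + 2160*x - 1296
which factors as (x - 6)^4*(x - 1). The eigenvalues (with algebraic multiplicities) are λ = 1 with multiplicity 1, λ = 6 with multiplicity 4.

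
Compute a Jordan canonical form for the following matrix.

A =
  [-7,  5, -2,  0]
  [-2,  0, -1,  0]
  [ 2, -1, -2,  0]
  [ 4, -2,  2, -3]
J_3(-3) ⊕ J_1(-3)

The characteristic polynomial is
  det(x·I − A) = x^4 + 12*x^3 + 54*x^2 + 108*x + 81 = (x + 3)^4

Eigenvalues and multiplicities (the geometric multiplicity of λ is n − rank(A − λI), which equals the number of Jordan blocks for λ):
  λ = -3: algebraic multiplicity = 4, geometric multiplicity = 2

Determining the block sizes for each eigenvalue:
  λ = -3: with am = 4 and gm = 2, the partition is not yet determined (e.g. several partitions of 4 into 2 parts exist). Let N = A − (-3)·I. Computing rank(N^1) = 2, rank(N^2) = 1, rank(N^3) = 0; the number of blocks of size ≥ j is rank(N^{j−1}) − rank(N^j), giving [2, 1, 1]. So we have 1 block(s) of size 3, 1 block(s) of size 1 → block sizes [3, 1]

Assembling the blocks gives a Jordan form
J =
  [-3,  1,  0,  0]
  [ 0, -3,  1,  0]
  [ 0,  0, -3,  0]
  [ 0,  0,  0, -3]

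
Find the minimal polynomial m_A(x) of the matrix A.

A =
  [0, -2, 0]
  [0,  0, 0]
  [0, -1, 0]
x^2

The characteristic polynomial is χ_A(x) = x^3, so the eigenvalues are known. The minimal polynomial is
  m_A(x) = Π_λ (x − λ)^{k_λ}
where k_λ is the size of the *largest* Jordan block for λ (equivalently, the smallest k with (A − λI)^k v = 0 for every generalised eigenvector v of λ).

  λ = 0: largest Jordan block has size 2, contributing (x − 0)^2

So m_A(x) = x^2 = x^2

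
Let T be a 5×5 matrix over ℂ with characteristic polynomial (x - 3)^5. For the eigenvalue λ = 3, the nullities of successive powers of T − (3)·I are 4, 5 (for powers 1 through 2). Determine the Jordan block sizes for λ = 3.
Block sizes for λ = 3: [2, 1, 1, 1]

From the dimensions of kernels of powers, the number of Jordan blocks of size at least j is d_j − d_{j−1} where d_j = dim ker(N^j) (with d_0 = 0). Computing the differences gives [4, 1].
The number of blocks of size exactly k is (#blocks of size ≥ k) − (#blocks of size ≥ k + 1), so the partition is: 3 block(s) of size 1, 1 block(s) of size 2.
In nonincreasing order the block sizes are [2, 1, 1, 1].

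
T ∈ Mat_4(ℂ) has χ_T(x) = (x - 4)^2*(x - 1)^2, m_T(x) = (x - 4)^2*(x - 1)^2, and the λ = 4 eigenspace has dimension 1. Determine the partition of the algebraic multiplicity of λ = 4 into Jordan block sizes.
Block sizes for λ = 4: [2]

Step 1 — from the characteristic polynomial, algebraic multiplicity of λ = 4 is 2. From dim ker(T − (4)·I) = 1, there are exactly 1 Jordan blocks for λ = 4.
Step 2 — from the minimal polynomial, the factor (x − 4)^2 tells us the largest block for λ = 4 has size 2.
Step 3 — with total size 2, 1 blocks, and largest block 2, the block sizes (in nonincreasing order) are [2].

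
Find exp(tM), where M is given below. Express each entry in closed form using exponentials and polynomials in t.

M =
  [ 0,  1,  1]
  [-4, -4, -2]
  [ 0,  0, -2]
e^{tM} =
  [2*t*exp(-2*t) + exp(-2*t), t*exp(-2*t), t*exp(-2*t)]
  [-4*t*exp(-2*t), -2*t*exp(-2*t) + exp(-2*t), -2*t*exp(-2*t)]
  [0, 0, exp(-2*t)]

Strategy: write M = P · J · P⁻¹ where J is a Jordan canonical form, so e^{tM} = P · e^{tJ} · P⁻¹, and e^{tJ} can be computed block-by-block.

M has Jordan form
J =
  [-2,  1,  0]
  [ 0, -2,  0]
  [ 0,  0, -2]
(up to reordering of blocks).

Per-block formulas:
  For a 2×2 Jordan block J_2(-2): exp(t · J_2(-2)) = e^(-2t)·(I + t·N), where N is the 2×2 nilpotent shift.
  For a 1×1 block at λ = -2: exp(t · [-2]) = [e^(-2t)].

After assembling e^{tJ} and conjugating by P, we get:

e^{tM} =
  [2*t*exp(-2*t) + exp(-2*t), t*exp(-2*t), t*exp(-2*t)]
  [-4*t*exp(-2*t), -2*t*exp(-2*t) + exp(-2*t), -2*t*exp(-2*t)]
  [0, 0, exp(-2*t)]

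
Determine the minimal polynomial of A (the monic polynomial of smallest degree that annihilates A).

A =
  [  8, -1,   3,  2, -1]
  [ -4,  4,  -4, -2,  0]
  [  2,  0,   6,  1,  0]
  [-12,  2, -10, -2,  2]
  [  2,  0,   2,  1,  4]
x^2 - 8*x + 16

The characteristic polynomial is χ_A(x) = (x - 4)^5, so the eigenvalues are known. The minimal polynomial is
  m_A(x) = Π_λ (x − λ)^{k_λ}
where k_λ is the size of the *largest* Jordan block for λ (equivalently, the smallest k with (A − λI)^k v = 0 for every generalised eigenvector v of λ).

  λ = 4: largest Jordan block has size 2, contributing (x − 4)^2

So m_A(x) = (x - 4)^2 = x^2 - 8*x + 16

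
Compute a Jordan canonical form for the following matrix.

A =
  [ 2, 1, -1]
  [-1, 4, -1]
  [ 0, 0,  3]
J_2(3) ⊕ J_1(3)

The characteristic polynomial is
  det(x·I − A) = x^3 - 9*x^2 + 27*x - 27 = (x - 3)^3

Eigenvalues and multiplicities (the geometric multiplicity of λ is n − rank(A − λI), which equals the number of Jordan blocks for λ):
  λ = 3: algebraic multiplicity = 3, geometric multiplicity = 2

Determining the block sizes for each eigenvalue:
  λ = 3: 2 blocks summing to 3 forces exactly one block of size 2 and the rest size 1 → block sizes [2, 1]

Assembling the blocks gives a Jordan form
J =
  [3, 1, 0]
  [0, 3, 0]
  [0, 0, 3]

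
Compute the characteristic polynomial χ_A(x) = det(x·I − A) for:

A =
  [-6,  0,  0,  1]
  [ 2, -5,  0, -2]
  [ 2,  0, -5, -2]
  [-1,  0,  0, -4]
x^4 + 20*x^3 + 150*x^2 + 500*x + 625

Expanding det(x·I − A) (e.g. by cofactor expansion or by noting that A is similar to its Jordan form J, which has the same characteristic polynomial as A) gives
  χ_A(x) = x^4 + 20*x^3 + 150*x^2 + 500*x + 625
which factors as (x + 5)^4. The eigenvalues (with algebraic multiplicities) are λ = -5 with multiplicity 4.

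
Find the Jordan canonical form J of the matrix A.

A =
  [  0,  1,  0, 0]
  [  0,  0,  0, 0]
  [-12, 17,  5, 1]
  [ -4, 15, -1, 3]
J_2(0) ⊕ J_2(4)

The characteristic polynomial is
  det(x·I − A) = x^4 - 8*x^3 + 16*x^2 = x^2*(x - 4)^2

Eigenvalues and multiplicities (the geometric multiplicity of λ is n − rank(A − λI), which equals the number of Jordan blocks for λ):
  λ = 0: algebraic multiplicity = 2, geometric multiplicity = 1
  λ = 4: algebraic multiplicity = 2, geometric multiplicity = 1

Determining the block sizes for each eigenvalue:
  λ = 0: one block (gm = 1), so the single block has size am = 2 → block sizes [2]
  λ = 4: one block (gm = 1), so the single block has size am = 2 → block sizes [2]

Assembling the blocks gives a Jordan form
J =
  [0, 1, 0, 0]
  [0, 0, 0, 0]
  [0, 0, 4, 1]
  [0, 0, 0, 4]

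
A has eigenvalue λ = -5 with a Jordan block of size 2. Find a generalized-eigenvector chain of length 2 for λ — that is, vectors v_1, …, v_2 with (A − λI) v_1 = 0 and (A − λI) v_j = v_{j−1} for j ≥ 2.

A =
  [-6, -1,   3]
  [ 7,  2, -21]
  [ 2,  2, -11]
A Jordan chain for λ = -5 of length 2:
v_1 = (-1, 7, 2)ᵀ
v_2 = (1, 0, 0)ᵀ

Let N = A − (-5)·I. We want v_2 with N^2 v_2 = 0 but N^1 v_2 ≠ 0; then v_{j-1} := N · v_j for j = 2, …, 2.

Pick v_2 = (1, 0, 0)ᵀ.
Then v_1 = N · v_2 = (-1, 7, 2)ᵀ.

Sanity check: (A − (-5)·I) v_1 = (0, 0, 0)ᵀ = 0. ✓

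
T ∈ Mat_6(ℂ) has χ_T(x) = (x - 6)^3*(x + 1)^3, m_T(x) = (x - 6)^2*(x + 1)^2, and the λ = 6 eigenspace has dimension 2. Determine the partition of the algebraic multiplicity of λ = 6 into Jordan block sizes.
Block sizes for λ = 6: [2, 1]

Step 1 — from the characteristic polynomial, algebraic multiplicity of λ = 6 is 3. From dim ker(T − (6)·I) = 2, there are exactly 2 Jordan blocks for λ = 6.
Step 2 — from the minimal polynomial, the factor (x − 6)^2 tells us the largest block for λ = 6 has size 2.
Step 3 — with total size 3, 2 blocks, and largest block 2, the block sizes (in nonincreasing order) are [2, 1].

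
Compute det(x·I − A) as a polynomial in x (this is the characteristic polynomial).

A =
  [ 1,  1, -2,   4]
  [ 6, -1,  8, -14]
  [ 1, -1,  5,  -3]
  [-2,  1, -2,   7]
x^4 - 12*x^3 + 54*x^2 - 108*x + 81

Expanding det(x·I − A) (e.g. by cofactor expansion or by noting that A is similar to its Jordan form J, which has the same characteristic polynomial as A) gives
  χ_A(x) = x^4 - 12*x^3 + 54*x^2 - 108*x + 81
which factors as (x - 3)^4. The eigenvalues (with algebraic multiplicities) are λ = 3 with multiplicity 4.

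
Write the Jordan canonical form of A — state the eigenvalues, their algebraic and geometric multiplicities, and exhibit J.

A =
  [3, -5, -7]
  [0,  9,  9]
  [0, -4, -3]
J_3(3)

The characteristic polynomial is
  det(x·I − A) = x^3 - 9*x^2 + 27*x - 27 = (x - 3)^3

Eigenvalues and multiplicities (the geometric multiplicity of λ is n − rank(A − λI), which equals the number of Jordan blocks for λ):
  λ = 3: algebraic multiplicity = 3, geometric multiplicity = 1

Determining the block sizes for each eigenvalue:
  λ = 3: one block (gm = 1), so the single block has size am = 3 → block sizes [3]

Assembling the blocks gives a Jordan form
J =
  [3, 1, 0]
  [0, 3, 1]
  [0, 0, 3]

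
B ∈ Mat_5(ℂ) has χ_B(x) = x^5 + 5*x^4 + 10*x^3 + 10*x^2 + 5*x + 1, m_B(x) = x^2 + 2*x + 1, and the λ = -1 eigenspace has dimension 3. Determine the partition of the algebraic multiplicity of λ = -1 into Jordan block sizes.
Block sizes for λ = -1: [2, 2, 1]

Step 1 — from the characteristic polynomial, algebraic multiplicity of λ = -1 is 5. From dim ker(B − (-1)·I) = 3, there are exactly 3 Jordan blocks for λ = -1.
Step 2 — from the minimal polynomial, the factor (x + 1)^2 tells us the largest block for λ = -1 has size 2.
Step 3 — with total size 5, 3 blocks, and largest block 2, the block sizes (in nonincreasing order) are [2, 2, 1].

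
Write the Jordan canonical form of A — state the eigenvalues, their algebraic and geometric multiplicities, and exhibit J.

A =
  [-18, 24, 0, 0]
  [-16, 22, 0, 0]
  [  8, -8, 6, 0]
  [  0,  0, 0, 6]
J_1(-2) ⊕ J_1(6) ⊕ J_1(6) ⊕ J_1(6)

The characteristic polynomial is
  det(x·I − A) = x^4 - 16*x^3 + 72*x^2 - 432 = (x - 6)^3*(x + 2)

Eigenvalues and multiplicities (the geometric multiplicity of λ is n − rank(A − λI), which equals the number of Jordan blocks for λ):
  λ = -2: algebraic multiplicity = 1, geometric multiplicity = 1
  λ = 6: algebraic multiplicity = 3, geometric multiplicity = 3

Determining the block sizes for each eigenvalue:
  λ = -2: one block (gm = 1), so the single block has size am = 1 → block sizes [1]
  λ = 6: gm = am = 3, so every block has size 1 → block sizes [1, 1, 1]

Assembling the blocks gives a Jordan form
J =
  [-2, 0, 0, 0]
  [ 0, 6, 0, 0]
  [ 0, 0, 6, 0]
  [ 0, 0, 0, 6]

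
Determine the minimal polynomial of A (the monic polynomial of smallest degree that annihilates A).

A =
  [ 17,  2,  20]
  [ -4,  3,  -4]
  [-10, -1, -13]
x^3 - 7*x^2 - 5*x + 75

The characteristic polynomial is χ_A(x) = (x - 5)^2*(x + 3), so the eigenvalues are known. The minimal polynomial is
  m_A(x) = Π_λ (x − λ)^{k_λ}
where k_λ is the size of the *largest* Jordan block for λ (equivalently, the smallest k with (A − λI)^k v = 0 for every generalised eigenvector v of λ).

  λ = -3: largest Jordan block has size 1, contributing (x + 3)
  λ = 5: largest Jordan block has size 2, contributing (x − 5)^2

So m_A(x) = (x - 5)^2*(x + 3) = x^3 - 7*x^2 - 5*x + 75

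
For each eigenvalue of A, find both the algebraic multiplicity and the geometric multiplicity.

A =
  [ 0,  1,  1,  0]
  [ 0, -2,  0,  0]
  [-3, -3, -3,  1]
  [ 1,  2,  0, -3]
λ = -2: alg = 4, geom = 2

Step 1 — factor the characteristic polynomial to read off the algebraic multiplicities:
  χ_A(x) = (x + 2)^4

Step 2 — compute geometric multiplicities via the rank-nullity identity g(λ) = n − rank(A − λI):
  rank(A − (-2)·I) = 2, so dim ker(A − (-2)·I) = n − 2 = 2

Summary:
  λ = -2: algebraic multiplicity = 4, geometric multiplicity = 2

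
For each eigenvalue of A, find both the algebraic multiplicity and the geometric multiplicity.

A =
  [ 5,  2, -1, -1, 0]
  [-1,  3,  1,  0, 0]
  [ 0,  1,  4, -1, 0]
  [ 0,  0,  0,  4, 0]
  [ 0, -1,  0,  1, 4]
λ = 4: alg = 5, geom = 3

Step 1 — factor the characteristic polynomial to read off the algebraic multiplicities:
  χ_A(x) = (x - 4)^5

Step 2 — compute geometric multiplicities via the rank-nullity identity g(λ) = n − rank(A − λI):
  rank(A − (4)·I) = 2, so dim ker(A − (4)·I) = n − 2 = 3

Summary:
  λ = 4: algebraic multiplicity = 5, geometric multiplicity = 3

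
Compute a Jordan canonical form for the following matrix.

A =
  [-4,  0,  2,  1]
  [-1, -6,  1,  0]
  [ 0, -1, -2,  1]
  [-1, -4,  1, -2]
J_2(-5) ⊕ J_2(-2)

The characteristic polynomial is
  det(x·I − A) = x^4 + 14*x^3 + 69*x^2 + 140*x + 100 = (x + 2)^2*(x + 5)^2

Eigenvalues and multiplicities (the geometric multiplicity of λ is n − rank(A − λI), which equals the number of Jordan blocks for λ):
  λ = -5: algebraic multiplicity = 2, geometric multiplicity = 1
  λ = -2: algebraic multiplicity = 2, geometric multiplicity = 1

Determining the block sizes for each eigenvalue:
  λ = -5: one block (gm = 1), so the single block has size am = 2 → block sizes [2]
  λ = -2: one block (gm = 1), so the single block has size am = 2 → block sizes [2]

Assembling the blocks gives a Jordan form
J =
  [-5,  1,  0,  0]
  [ 0, -5,  0,  0]
  [ 0,  0, -2,  1]
  [ 0,  0,  0, -2]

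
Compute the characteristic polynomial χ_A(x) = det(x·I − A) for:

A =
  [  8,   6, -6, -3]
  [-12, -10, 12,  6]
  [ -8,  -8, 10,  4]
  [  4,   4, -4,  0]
x^4 - 8*x^3 + 24*x^2 - 32*x + 16

Expanding det(x·I − A) (e.g. by cofactor expansion or by noting that A is similar to its Jordan form J, which has the same characteristic polynomial as A) gives
  χ_A(x) = x^4 - 8*x^3 + 24*x^2 - 32*x + 16
which factors as (x - 2)^4. The eigenvalues (with algebraic multiplicities) are λ = 2 with multiplicity 4.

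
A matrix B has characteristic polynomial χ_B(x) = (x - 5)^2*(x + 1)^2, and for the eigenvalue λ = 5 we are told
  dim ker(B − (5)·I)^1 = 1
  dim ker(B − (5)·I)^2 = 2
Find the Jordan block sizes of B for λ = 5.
Block sizes for λ = 5: [2]

From the dimensions of kernels of powers, the number of Jordan blocks of size at least j is d_j − d_{j−1} where d_j = dim ker(N^j) (with d_0 = 0). Computing the differences gives [1, 1].
The number of blocks of size exactly k is (#blocks of size ≥ k) − (#blocks of size ≥ k + 1), so the partition is: 1 block(s) of size 2.
In nonincreasing order the block sizes are [2].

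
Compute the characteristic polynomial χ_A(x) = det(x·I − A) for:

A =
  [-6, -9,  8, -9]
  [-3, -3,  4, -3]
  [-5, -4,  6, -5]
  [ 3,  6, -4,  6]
x^4 - 3*x^3

Expanding det(x·I − A) (e.g. by cofactor expansion or by noting that A is similar to its Jordan form J, which has the same characteristic polynomial as A) gives
  χ_A(x) = x^4 - 3*x^3
which factors as x^3*(x - 3). The eigenvalues (with algebraic multiplicities) are λ = 0 with multiplicity 3, λ = 3 with multiplicity 1.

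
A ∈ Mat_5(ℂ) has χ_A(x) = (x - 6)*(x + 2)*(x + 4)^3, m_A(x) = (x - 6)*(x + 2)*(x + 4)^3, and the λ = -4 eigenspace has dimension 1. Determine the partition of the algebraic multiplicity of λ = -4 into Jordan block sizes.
Block sizes for λ = -4: [3]

Step 1 — from the characteristic polynomial, algebraic multiplicity of λ = -4 is 3. From dim ker(A − (-4)·I) = 1, there are exactly 1 Jordan blocks for λ = -4.
Step 2 — from the minimal polynomial, the factor (x + 4)^3 tells us the largest block for λ = -4 has size 3.
Step 3 — with total size 3, 1 blocks, and largest block 3, the block sizes (in nonincreasing order) are [3].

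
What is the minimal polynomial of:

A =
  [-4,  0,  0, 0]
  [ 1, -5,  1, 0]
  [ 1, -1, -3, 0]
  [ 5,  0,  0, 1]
x^3 + 7*x^2 + 8*x - 16

The characteristic polynomial is χ_A(x) = (x - 1)*(x + 4)^3, so the eigenvalues are known. The minimal polynomial is
  m_A(x) = Π_λ (x − λ)^{k_λ}
where k_λ is the size of the *largest* Jordan block for λ (equivalently, the smallest k with (A − λI)^k v = 0 for every generalised eigenvector v of λ).

  λ = -4: largest Jordan block has size 2, contributing (x + 4)^2
  λ = 1: largest Jordan block has size 1, contributing (x − 1)

So m_A(x) = (x - 1)*(x + 4)^2 = x^3 + 7*x^2 + 8*x - 16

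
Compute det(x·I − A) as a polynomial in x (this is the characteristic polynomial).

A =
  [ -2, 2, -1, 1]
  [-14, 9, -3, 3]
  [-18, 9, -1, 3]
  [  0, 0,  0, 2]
x^4 - 8*x^3 + 24*x^2 - 32*x + 16

Expanding det(x·I − A) (e.g. by cofactor expansion or by noting that A is similar to its Jordan form J, which has the same characteristic polynomial as A) gives
  χ_A(x) = x^4 - 8*x^3 + 24*x^2 - 32*x + 16
which factors as (x - 2)^4. The eigenvalues (with algebraic multiplicities) are λ = 2 with multiplicity 4.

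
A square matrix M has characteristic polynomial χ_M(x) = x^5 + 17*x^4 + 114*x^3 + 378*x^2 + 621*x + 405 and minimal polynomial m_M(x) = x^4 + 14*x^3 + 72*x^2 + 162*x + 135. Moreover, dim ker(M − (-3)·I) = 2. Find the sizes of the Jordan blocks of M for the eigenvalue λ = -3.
Block sizes for λ = -3: [3, 1]

Step 1 — from the characteristic polynomial, algebraic multiplicity of λ = -3 is 4. From dim ker(M − (-3)·I) = 2, there are exactly 2 Jordan blocks for λ = -3.
Step 2 — from the minimal polynomial, the factor (x + 3)^3 tells us the largest block for λ = -3 has size 3.
Step 3 — with total size 4, 2 blocks, and largest block 3, the block sizes (in nonincreasing order) are [3, 1].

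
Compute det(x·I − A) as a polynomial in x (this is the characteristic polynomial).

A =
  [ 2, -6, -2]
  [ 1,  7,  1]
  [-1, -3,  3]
x^3 - 12*x^2 + 48*x - 64

Expanding det(x·I − A) (e.g. by cofactor expansion or by noting that A is similar to its Jordan form J, which has the same characteristic polynomial as A) gives
  χ_A(x) = x^3 - 12*x^2 + 48*x - 64
which factors as (x - 4)^3. The eigenvalues (with algebraic multiplicities) are λ = 4 with multiplicity 3.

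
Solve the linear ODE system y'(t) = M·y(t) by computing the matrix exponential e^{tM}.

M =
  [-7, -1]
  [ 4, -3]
e^{tM} =
  [-2*t*exp(-5*t) + exp(-5*t), -t*exp(-5*t)]
  [4*t*exp(-5*t), 2*t*exp(-5*t) + exp(-5*t)]

Strategy: write M = P · J · P⁻¹ where J is a Jordan canonical form, so e^{tM} = P · e^{tJ} · P⁻¹, and e^{tJ} can be computed block-by-block.

M has Jordan form
J =
  [-5,  1]
  [ 0, -5]
(up to reordering of blocks).

Per-block formulas:
  For a 2×2 Jordan block J_2(-5): exp(t · J_2(-5)) = e^(-5t)·(I + t·N), where N is the 2×2 nilpotent shift.

After assembling e^{tJ} and conjugating by P, we get:

e^{tM} =
  [-2*t*exp(-5*t) + exp(-5*t), -t*exp(-5*t)]
  [4*t*exp(-5*t), 2*t*exp(-5*t) + exp(-5*t)]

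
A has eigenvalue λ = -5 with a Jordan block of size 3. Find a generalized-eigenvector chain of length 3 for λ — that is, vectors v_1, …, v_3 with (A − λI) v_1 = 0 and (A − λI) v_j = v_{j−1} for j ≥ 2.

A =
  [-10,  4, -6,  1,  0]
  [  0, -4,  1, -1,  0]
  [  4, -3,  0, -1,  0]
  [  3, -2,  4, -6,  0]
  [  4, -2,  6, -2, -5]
A Jordan chain for λ = -5 of length 3:
v_1 = (4, 1, -3, -2, -2)ᵀ
v_2 = (-5, 0, 4, 3, 4)ᵀ
v_3 = (1, 0, 0, 0, 0)ᵀ

Let N = A − (-5)·I. We want v_3 with N^3 v_3 = 0 but N^2 v_3 ≠ 0; then v_{j-1} := N · v_j for j = 3, …, 2.

Pick v_3 = (1, 0, 0, 0, 0)ᵀ.
Then v_2 = N · v_3 = (-5, 0, 4, 3, 4)ᵀ.
Then v_1 = N · v_2 = (4, 1, -3, -2, -2)ᵀ.

Sanity check: (A − (-5)·I) v_1 = (0, 0, 0, 0, 0)ᵀ = 0. ✓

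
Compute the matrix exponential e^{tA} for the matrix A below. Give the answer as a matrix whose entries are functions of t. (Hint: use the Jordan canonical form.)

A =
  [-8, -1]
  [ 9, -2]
e^{tA} =
  [-3*t*exp(-5*t) + exp(-5*t), -t*exp(-5*t)]
  [9*t*exp(-5*t), 3*t*exp(-5*t) + exp(-5*t)]

Strategy: write A = P · J · P⁻¹ where J is a Jordan canonical form, so e^{tA} = P · e^{tJ} · P⁻¹, and e^{tJ} can be computed block-by-block.

A has Jordan form
J =
  [-5,  1]
  [ 0, -5]
(up to reordering of blocks).

Per-block formulas:
  For a 2×2 Jordan block J_2(-5): exp(t · J_2(-5)) = e^(-5t)·(I + t·N), where N is the 2×2 nilpotent shift.

After assembling e^{tJ} and conjugating by P, we get:

e^{tA} =
  [-3*t*exp(-5*t) + exp(-5*t), -t*exp(-5*t)]
  [9*t*exp(-5*t), 3*t*exp(-5*t) + exp(-5*t)]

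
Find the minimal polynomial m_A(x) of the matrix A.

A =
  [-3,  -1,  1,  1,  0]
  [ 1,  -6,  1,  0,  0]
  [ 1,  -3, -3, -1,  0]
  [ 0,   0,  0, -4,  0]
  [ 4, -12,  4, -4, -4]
x^3 + 12*x^2 + 48*x + 64

The characteristic polynomial is χ_A(x) = (x + 4)^5, so the eigenvalues are known. The minimal polynomial is
  m_A(x) = Π_λ (x − λ)^{k_λ}
where k_λ is the size of the *largest* Jordan block for λ (equivalently, the smallest k with (A − λI)^k v = 0 for every generalised eigenvector v of λ).

  λ = -4: largest Jordan block has size 3, contributing (x + 4)^3

So m_A(x) = (x + 4)^3 = x^3 + 12*x^2 + 48*x + 64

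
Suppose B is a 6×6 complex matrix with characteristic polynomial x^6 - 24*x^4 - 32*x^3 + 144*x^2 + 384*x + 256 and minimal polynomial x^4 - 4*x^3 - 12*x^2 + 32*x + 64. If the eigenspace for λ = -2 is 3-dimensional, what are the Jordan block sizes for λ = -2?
Block sizes for λ = -2: [2, 1, 1]

Step 1 — from the characteristic polynomial, algebraic multiplicity of λ = -2 is 4. From dim ker(B − (-2)·I) = 3, there are exactly 3 Jordan blocks for λ = -2.
Step 2 — from the minimal polynomial, the factor (x + 2)^2 tells us the largest block for λ = -2 has size 2.
Step 3 — with total size 4, 3 blocks, and largest block 2, the block sizes (in nonincreasing order) are [2, 1, 1].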